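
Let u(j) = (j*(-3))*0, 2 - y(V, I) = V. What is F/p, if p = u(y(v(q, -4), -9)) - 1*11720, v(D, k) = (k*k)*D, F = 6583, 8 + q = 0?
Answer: -6583/11720 ≈ -0.56169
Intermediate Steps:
q = -8 (q = -8 + 0 = -8)
v(D, k) = D*k² (v(D, k) = k²*D = D*k²)
y(V, I) = 2 - V
u(j) = 0 (u(j) = -3*j*0 = 0)
p = -11720 (p = 0 - 1*11720 = 0 - 11720 = -11720)
F/p = 6583/(-11720) = 6583*(-1/11720) = -6583/11720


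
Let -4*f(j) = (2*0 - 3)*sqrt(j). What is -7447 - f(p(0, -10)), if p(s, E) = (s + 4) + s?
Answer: -14897/2 ≈ -7448.5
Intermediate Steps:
p(s, E) = 4 + 2*s (p(s, E) = (4 + s) + s = 4 + 2*s)
f(j) = 3*sqrt(j)/4 (f(j) = -(2*0 - 3)*sqrt(j)/4 = -(0 - 3)*sqrt(j)/4 = -(-3)*sqrt(j)/4 = 3*sqrt(j)/4)
-7447 - f(p(0, -10)) = -7447 - 3*sqrt(4 + 2*0)/4 = -7447 - 3*sqrt(4 + 0)/4 = -7447 - 3*sqrt(4)/4 = -7447 - 3*2/4 = -7447 - 1*3/2 = -7447 - 3/2 = -14897/2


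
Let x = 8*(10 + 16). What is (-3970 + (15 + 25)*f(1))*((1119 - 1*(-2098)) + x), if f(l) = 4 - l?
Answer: -13186250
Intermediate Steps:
x = 208 (x = 8*26 = 208)
(-3970 + (15 + 25)*f(1))*((1119 - 1*(-2098)) + x) = (-3970 + (15 + 25)*(4 - 1*1))*((1119 - 1*(-2098)) + 208) = (-3970 + 40*(4 - 1))*((1119 + 2098) + 208) = (-3970 + 40*3)*(3217 + 208) = (-3970 + 120)*3425 = -3850*3425 = -13186250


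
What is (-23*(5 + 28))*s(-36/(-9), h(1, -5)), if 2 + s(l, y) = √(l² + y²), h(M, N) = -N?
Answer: 1518 - 759*√41 ≈ -3342.0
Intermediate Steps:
s(l, y) = -2 + √(l² + y²)
(-23*(5 + 28))*s(-36/(-9), h(1, -5)) = (-23*(5 + 28))*(-2 + √((-36/(-9))² + (-1*(-5))²)) = (-23*33)*(-2 + √((-36*(-⅑))² + 5²)) = -759*(-2 + √(4² + 25)) = -759*(-2 + √(16 + 25)) = -759*(-2 + √41) = 1518 - 759*√41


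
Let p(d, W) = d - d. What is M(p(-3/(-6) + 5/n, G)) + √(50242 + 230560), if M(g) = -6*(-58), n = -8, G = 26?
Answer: 348 + √280802 ≈ 877.91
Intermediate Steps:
p(d, W) = 0
M(g) = 348
M(p(-3/(-6) + 5/n, G)) + √(50242 + 230560) = 348 + √(50242 + 230560) = 348 + √280802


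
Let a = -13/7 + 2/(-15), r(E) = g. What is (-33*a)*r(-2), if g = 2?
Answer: 4598/35 ≈ 131.37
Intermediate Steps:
r(E) = 2
a = -209/105 (a = -13*⅐ + 2*(-1/15) = -13/7 - 2/15 = -209/105 ≈ -1.9905)
(-33*a)*r(-2) = -33*(-209/105)*2 = (2299/35)*2 = 4598/35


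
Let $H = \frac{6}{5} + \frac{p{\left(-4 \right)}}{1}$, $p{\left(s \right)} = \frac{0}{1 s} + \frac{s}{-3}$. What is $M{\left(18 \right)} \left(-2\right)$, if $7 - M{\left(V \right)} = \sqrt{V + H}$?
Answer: $-14 + \frac{4 \sqrt{1155}}{15} \approx -4.9373$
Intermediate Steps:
$p{\left(s \right)} = - \frac{s}{3}$ ($p{\left(s \right)} = \frac{0}{s} + s \left(- \frac{1}{3}\right) = 0 - \frac{s}{3} = - \frac{s}{3}$)
$H = \frac{38}{15}$ ($H = \frac{6}{5} + \frac{\left(- \frac{1}{3}\right) \left(-4\right)}{1} = 6 \cdot \frac{1}{5} + \frac{4}{3} \cdot 1 = \frac{6}{5} + \frac{4}{3} = \frac{38}{15} \approx 2.5333$)
$M{\left(V \right)} = 7 - \sqrt{\frac{38}{15} + V}$ ($M{\left(V \right)} = 7 - \sqrt{V + \frac{38}{15}} = 7 - \sqrt{\frac{38}{15} + V}$)
$M{\left(18 \right)} \left(-2\right) = \left(7 - \frac{\sqrt{570 + 225 \cdot 18}}{15}\right) \left(-2\right) = \left(7 - \frac{\sqrt{570 + 4050}}{15}\right) \left(-2\right) = \left(7 - \frac{\sqrt{4620}}{15}\right) \left(-2\right) = \left(7 - \frac{2 \sqrt{1155}}{15}\right) \left(-2\right) = -14 + \frac{4 \sqrt{1155}}{15}$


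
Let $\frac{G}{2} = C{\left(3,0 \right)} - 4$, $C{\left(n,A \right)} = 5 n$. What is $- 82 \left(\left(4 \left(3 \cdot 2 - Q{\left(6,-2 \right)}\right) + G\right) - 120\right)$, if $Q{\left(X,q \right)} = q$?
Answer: $5412$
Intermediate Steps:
$G = 22$ ($G = 2 \left(5 \cdot 3 - 4\right) = 2 \left(15 - 4\right) = 2 \cdot 11 = 22$)
$- 82 \left(\left(4 \left(3 \cdot 2 - Q{\left(6,-2 \right)}\right) + G\right) - 120\right) = - 82 \left(\left(4 \left(3 \cdot 2 - -2\right) + 22\right) - 120\right) = - 82 \left(\left(4 \left(6 + 2\right) + 22\right) - 120\right) = - 82 \left(\left(4 \cdot 8 + 22\right) - 120\right) = - 82 \left(\left(32 + 22\right) - 120\right) = - 82 \left(54 - 120\right) = \left(-82\right) \left(-66\right) = 5412$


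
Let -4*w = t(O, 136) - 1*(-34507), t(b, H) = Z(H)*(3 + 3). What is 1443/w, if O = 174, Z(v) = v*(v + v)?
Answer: -5772/256459 ≈ -0.022507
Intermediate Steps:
Z(v) = 2*v² (Z(v) = v*(2*v) = 2*v²)
t(b, H) = 12*H² (t(b, H) = (2*H²)*(3 + 3) = (2*H²)*6 = 12*H²)
w = -256459/4 (w = -(12*136² - 1*(-34507))/4 = -(12*18496 + 34507)/4 = -(221952 + 34507)/4 = -¼*256459 = -256459/4 ≈ -64115.)
1443/w = 1443/(-256459/4) = 1443*(-4/256459) = -5772/256459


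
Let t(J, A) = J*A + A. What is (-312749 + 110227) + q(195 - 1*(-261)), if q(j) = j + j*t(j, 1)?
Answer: 6326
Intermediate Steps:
t(J, A) = A + A*J (t(J, A) = A*J + A = A + A*J)
q(j) = j + j*(1 + j) (q(j) = j + j*(1*(1 + j)) = j + j*(1 + j))
(-312749 + 110227) + q(195 - 1*(-261)) = (-312749 + 110227) + (195 - 1*(-261))*(2 + (195 - 1*(-261))) = -202522 + (195 + 261)*(2 + (195 + 261)) = -202522 + 456*(2 + 456) = -202522 + 456*458 = -202522 + 208848 = 6326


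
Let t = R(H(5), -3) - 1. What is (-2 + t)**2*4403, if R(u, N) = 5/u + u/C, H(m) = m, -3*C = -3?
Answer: 39627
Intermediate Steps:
C = 1 (C = -1/3*(-3) = 1)
R(u, N) = u + 5/u (R(u, N) = 5/u + u/1 = 5/u + u*1 = 5/u + u = u + 5/u)
t = 5 (t = (5 + 5/5) - 1 = (5 + 5*(1/5)) - 1 = (5 + 1) - 1 = 6 - 1 = 5)
(-2 + t)**2*4403 = (-2 + 5)**2*4403 = 3**2*4403 = 9*4403 = 39627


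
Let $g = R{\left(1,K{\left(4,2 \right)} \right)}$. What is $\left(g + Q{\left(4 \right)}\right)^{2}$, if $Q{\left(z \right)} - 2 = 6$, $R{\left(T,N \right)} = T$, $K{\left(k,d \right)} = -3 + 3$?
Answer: $81$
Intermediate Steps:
$K{\left(k,d \right)} = 0$
$Q{\left(z \right)} = 8$ ($Q{\left(z \right)} = 2 + 6 = 8$)
$g = 1$
$\left(g + Q{\left(4 \right)}\right)^{2} = \left(1 + 8\right)^{2} = 9^{2} = 81$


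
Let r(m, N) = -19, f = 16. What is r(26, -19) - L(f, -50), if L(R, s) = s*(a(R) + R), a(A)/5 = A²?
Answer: 64781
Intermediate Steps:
a(A) = 5*A²
L(R, s) = s*(R + 5*R²) (L(R, s) = s*(5*R² + R) = s*(R + 5*R²))
r(26, -19) - L(f, -50) = -19 - 16*(-50)*(1 + 5*16) = -19 - 16*(-50)*(1 + 80) = -19 - 16*(-50)*81 = -19 - 1*(-64800) = -19 + 64800 = 64781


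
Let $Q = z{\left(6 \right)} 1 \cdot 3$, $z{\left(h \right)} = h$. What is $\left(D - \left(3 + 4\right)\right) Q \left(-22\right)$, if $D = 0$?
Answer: $2772$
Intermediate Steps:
$Q = 18$ ($Q = 6 \cdot 1 \cdot 3 = 6 \cdot 3 = 18$)
$\left(D - \left(3 + 4\right)\right) Q \left(-22\right) = \left(0 - \left(3 + 4\right)\right) 18 \left(-22\right) = \left(0 - 7\right) 18 \left(-22\right) = \left(-7\right) 18 \left(-22\right) = \left(-126\right) \left(-22\right) = 2772$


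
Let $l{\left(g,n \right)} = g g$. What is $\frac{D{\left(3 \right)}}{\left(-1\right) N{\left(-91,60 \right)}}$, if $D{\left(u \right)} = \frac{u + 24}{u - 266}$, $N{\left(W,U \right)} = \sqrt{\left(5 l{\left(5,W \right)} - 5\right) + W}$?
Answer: $\frac{27 \sqrt{29}}{7627} \approx 0.019064$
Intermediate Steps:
$l{\left(g,n \right)} = g^{2}$
$N{\left(W,U \right)} = \sqrt{120 + W}$ ($N{\left(W,U \right)} = \sqrt{\left(5 \cdot 5^{2} - 5\right) + W} = \sqrt{\left(5 \cdot 25 - 5\right) + W} = \sqrt{\left(125 - 5\right) + W} = \sqrt{120 + W}$)
$D{\left(u \right)} = \frac{24 + u}{-266 + u}$
$\frac{D{\left(3 \right)}}{\left(-1\right) N{\left(-91,60 \right)}} = \frac{\frac{1}{-266 + 3} \left(24 + 3\right)}{\left(-1\right) \sqrt{120 - 91}} = \frac{\frac{1}{-263} \cdot 27}{\left(-1\right) \sqrt{29}} = \left(- \frac{1}{263}\right) 27 \left(- \frac{\sqrt{29}}{29}\right) = - \frac{27 \left(- \frac{\sqrt{29}}{29}\right)}{263} = \frac{27 \sqrt{29}}{7627}$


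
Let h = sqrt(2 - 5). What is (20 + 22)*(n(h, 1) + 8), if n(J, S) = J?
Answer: 336 + 42*I*sqrt(3) ≈ 336.0 + 72.746*I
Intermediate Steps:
h = I*sqrt(3) (h = sqrt(-3) = I*sqrt(3) ≈ 1.732*I)
(20 + 22)*(n(h, 1) + 8) = (20 + 22)*(I*sqrt(3) + 8) = 42*(8 + I*sqrt(3)) = 336 + 42*I*sqrt(3)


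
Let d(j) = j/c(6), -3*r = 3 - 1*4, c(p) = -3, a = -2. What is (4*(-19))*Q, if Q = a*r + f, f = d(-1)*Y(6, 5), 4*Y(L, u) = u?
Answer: 19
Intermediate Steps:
Y(L, u) = u/4
r = ⅓ (r = -(3 - 1*4)/3 = -(3 - 4)/3 = -⅓*(-1) = ⅓ ≈ 0.33333)
d(j) = -j/3 (d(j) = j/(-3) = j*(-⅓) = -j/3)
f = 5/12 (f = (-⅓*(-1))*((¼)*5) = (⅓)*(5/4) = 5/12 ≈ 0.41667)
Q = -¼ (Q = -2*⅓ + 5/12 = -⅔ + 5/12 = -¼ ≈ -0.25000)
(4*(-19))*Q = (4*(-19))*(-¼) = -76*(-¼) = 19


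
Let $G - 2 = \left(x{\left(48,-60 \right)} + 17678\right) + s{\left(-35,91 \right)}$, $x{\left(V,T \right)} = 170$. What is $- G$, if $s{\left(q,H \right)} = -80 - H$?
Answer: $-17679$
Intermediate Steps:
$G = 17679$ ($G = 2 + \left(\left(170 + 17678\right) - 171\right) = 2 + \left(17848 - 171\right) = 2 + 17677 = 17679$)
$- G = \left(-1\right) 17679 = -17679$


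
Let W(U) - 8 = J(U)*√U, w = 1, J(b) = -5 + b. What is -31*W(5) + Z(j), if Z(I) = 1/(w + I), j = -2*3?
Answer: -1241/5 ≈ -248.20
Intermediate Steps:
W(U) = 8 + √U*(-5 + U) (W(U) = 8 + (-5 + U)*√U = 8 + √U*(-5 + U))
j = -6
Z(I) = 1/(1 + I)
-31*W(5) + Z(j) = -31*(8 + √5*(-5 + 5)) + 1/(1 - 6) = -31*(8 + √5*0) + 1/(-5) = -31*(8 + 0) - ⅕ = -31*8 - ⅕ = -248 - ⅕ = -1241/5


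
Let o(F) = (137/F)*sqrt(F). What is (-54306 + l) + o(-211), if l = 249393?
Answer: 195087 - 137*I*sqrt(211)/211 ≈ 1.9509e+5 - 9.4315*I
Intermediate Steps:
o(F) = 137/sqrt(F)
(-54306 + l) + o(-211) = (-54306 + 249393) + 137/sqrt(-211) = 195087 + 137*(-I*sqrt(211)/211) = 195087 - 137*I*sqrt(211)/211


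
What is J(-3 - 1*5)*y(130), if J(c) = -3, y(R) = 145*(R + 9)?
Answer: -60465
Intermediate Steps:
y(R) = 1305 + 145*R (y(R) = 145*(9 + R) = 1305 + 145*R)
J(-3 - 1*5)*y(130) = -3*(1305 + 145*130) = -3*(1305 + 18850) = -3*20155 = -60465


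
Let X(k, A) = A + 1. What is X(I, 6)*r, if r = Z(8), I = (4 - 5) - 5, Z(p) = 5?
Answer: 35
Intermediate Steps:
I = -6 (I = -1 - 5 = -6)
r = 5
X(k, A) = 1 + A
X(I, 6)*r = (1 + 6)*5 = 7*5 = 35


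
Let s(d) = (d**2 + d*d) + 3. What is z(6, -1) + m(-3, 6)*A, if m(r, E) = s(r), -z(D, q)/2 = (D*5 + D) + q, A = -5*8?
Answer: -910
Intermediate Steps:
A = -40
s(d) = 3 + 2*d**2 (s(d) = (d**2 + d**2) + 3 = 2*d**2 + 3 = 3 + 2*d**2)
z(D, q) = -12*D - 2*q (z(D, q) = -2*((D*5 + D) + q) = -2*((5*D + D) + q) = -2*(6*D + q) = -2*(q + 6*D) = -12*D - 2*q)
m(r, E) = 3 + 2*r**2
z(6, -1) + m(-3, 6)*A = (-12*6 - 2*(-1)) + (3 + 2*(-3)**2)*(-40) = (-72 + 2) + (3 + 2*9)*(-40) = -70 + (3 + 18)*(-40) = -70 + 21*(-40) = -70 - 840 = -910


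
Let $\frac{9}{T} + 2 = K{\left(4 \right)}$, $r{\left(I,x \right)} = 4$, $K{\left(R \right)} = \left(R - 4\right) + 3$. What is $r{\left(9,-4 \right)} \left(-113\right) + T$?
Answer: $-443$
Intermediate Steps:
$K{\left(R \right)} = -1 + R$ ($K{\left(R \right)} = \left(-4 + R\right) + 3 = -1 + R$)
$T = 9$ ($T = \frac{9}{-2 + \left(-1 + 4\right)} = \frac{9}{-2 + 3} = \frac{9}{1} = 9 \cdot 1 = 9$)
$r{\left(9,-4 \right)} \left(-113\right) + T = 4 \left(-113\right) + 9 = -452 + 9 = -443$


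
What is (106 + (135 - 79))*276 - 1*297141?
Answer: -252429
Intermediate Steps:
(106 + (135 - 79))*276 - 1*297141 = (106 + 56)*276 - 297141 = 162*276 - 297141 = 44712 - 297141 = -252429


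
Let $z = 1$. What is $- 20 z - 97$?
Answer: $-117$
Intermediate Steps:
$- 20 z - 97 = \left(-20\right) 1 - 97 = -20 - 97 = -117$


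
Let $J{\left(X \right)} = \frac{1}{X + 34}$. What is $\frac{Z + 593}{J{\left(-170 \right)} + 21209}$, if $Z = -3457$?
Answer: $- \frac{389504}{2884423} \approx -0.13504$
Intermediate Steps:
$J{\left(X \right)} = \frac{1}{34 + X}$
$\frac{Z + 593}{J{\left(-170 \right)} + 21209} = \frac{-3457 + 593}{\frac{1}{34 - 170} + 21209} = - \frac{2864}{\frac{1}{-136} + 21209} = - \frac{2864}{- \frac{1}{136} + 21209} = - \frac{2864}{\frac{2884423}{136}} = \left(-2864\right) \frac{136}{2884423} = - \frac{389504}{2884423}$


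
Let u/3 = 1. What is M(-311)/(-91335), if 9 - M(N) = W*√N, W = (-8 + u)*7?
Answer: -3/30445 - 7*I*√311/18267 ≈ -9.8538e-5 - 0.0067579*I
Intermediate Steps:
u = 3 (u = 3*1 = 3)
W = -35 (W = (-8 + 3)*7 = -5*7 = -35)
M(N) = 9 + 35*√N (M(N) = 9 - (-35)*√N = 9 + 35*√N)
M(-311)/(-91335) = (9 + 35*√(-311))/(-91335) = (9 + 35*(I*√311))*(-1/91335) = (9 + 35*I*√311)*(-1/91335) = -3/30445 - 7*I*√311/18267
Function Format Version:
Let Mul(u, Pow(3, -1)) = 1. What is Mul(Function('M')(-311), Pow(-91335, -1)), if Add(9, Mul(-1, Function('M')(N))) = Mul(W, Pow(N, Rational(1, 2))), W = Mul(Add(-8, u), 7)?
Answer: Add(Rational(-3, 30445), Mul(Rational(-7, 18267), I, Pow(311, Rational(1, 2)))) ≈ Add(-9.8538e-5, Mul(-0.0067579, I))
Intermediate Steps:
u = 3 (u = Mul(3, 1) = 3)
W = -35 (W = Mul(Add(-8, 3), 7) = Mul(-5, 7) = -35)
Function('M')(N) = Add(9, Mul(35, Pow(N, Rational(1, 2)))) (Function('M')(N) = Add(9, Mul(-1, Mul(-35, Pow(N, Rational(1, 2))))) = Add(9, Mul(35, Pow(N, Rational(1, 2)))))
Mul(Function('M')(-311), Pow(-91335, -1)) = Mul(Add(9, Mul(35, Pow(-311, Rational(1, 2)))), Pow(-91335, -1)) = Mul(Add(9, Mul(35, Mul(I, Pow(311, Rational(1, 2))))), Rational(-1, 91335)) = Mul(Add(9, Mul(35, I, Pow(311, Rational(1, 2)))), Rational(-1, 91335)) = Add(Rational(-3, 30445), Mul(Rational(-7, 18267), I, Pow(311, Rational(1, 2))))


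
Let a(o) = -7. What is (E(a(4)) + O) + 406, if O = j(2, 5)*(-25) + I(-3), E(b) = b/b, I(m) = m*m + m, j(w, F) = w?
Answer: 363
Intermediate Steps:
I(m) = m + m**2 (I(m) = m**2 + m = m + m**2)
E(b) = 1
O = -44 (O = 2*(-25) - 3*(1 - 3) = -50 - 3*(-2) = -50 + 6 = -44)
(E(a(4)) + O) + 406 = (1 - 44) + 406 = -43 + 406 = 363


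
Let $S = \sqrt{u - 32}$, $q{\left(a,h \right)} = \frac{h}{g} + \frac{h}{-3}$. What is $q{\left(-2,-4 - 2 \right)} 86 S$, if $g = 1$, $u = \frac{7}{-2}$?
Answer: $- 172 i \sqrt{142} \approx - 2049.6 i$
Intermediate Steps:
$u = - \frac{7}{2}$ ($u = 7 \left(- \frac{1}{2}\right) = - \frac{7}{2} \approx -3.5$)
$q{\left(a,h \right)} = \frac{2 h}{3}$ ($q{\left(a,h \right)} = \frac{h}{1} + \frac{h}{-3} = h 1 + h \left(- \frac{1}{3}\right) = h - \frac{h}{3} = \frac{2 h}{3}$)
$S = \frac{i \sqrt{142}}{2}$ ($S = \sqrt{- \frac{7}{2} - 32} = \sqrt{- \frac{71}{2}} = \frac{i \sqrt{142}}{2} \approx 5.9582 i$)
$q{\left(-2,-4 - 2 \right)} 86 S = \frac{2 \left(-4 - 2\right)}{3} \cdot 86 \frac{i \sqrt{142}}{2} = \frac{2}{3} \left(-6\right) 86 \frac{i \sqrt{142}}{2} = \left(-4\right) 86 \frac{i \sqrt{142}}{2} = - 344 \frac{i \sqrt{142}}{2} = - 172 i \sqrt{142}$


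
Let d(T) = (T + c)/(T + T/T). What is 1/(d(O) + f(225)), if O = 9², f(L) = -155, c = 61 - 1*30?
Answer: -41/6299 ≈ -0.0065090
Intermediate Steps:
c = 31 (c = 61 - 30 = 31)
O = 81
d(T) = (31 + T)/(1 + T) (d(T) = (T + 31)/(T + T/T) = (31 + T)/(T + 1) = (31 + T)/(1 + T))
1/(d(O) + f(225)) = 1/((31 + 81)/(1 + 81) - 155) = 1/(112/82 - 155) = 1/((1/82)*112 - 155) = 1/(56/41 - 155) = 1/(-6299/41) = -41/6299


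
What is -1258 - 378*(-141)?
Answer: 52040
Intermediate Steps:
-1258 - 378*(-141) = -1258 + 53298 = 52040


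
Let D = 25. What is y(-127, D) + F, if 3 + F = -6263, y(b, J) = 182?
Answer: -6084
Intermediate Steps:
F = -6266 (F = -3 - 6263 = -6266)
y(-127, D) + F = 182 - 6266 = -6084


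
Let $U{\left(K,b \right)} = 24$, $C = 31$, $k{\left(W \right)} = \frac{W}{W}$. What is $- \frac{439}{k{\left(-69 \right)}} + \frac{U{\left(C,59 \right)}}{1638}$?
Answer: $- \frac{119843}{273} \approx -438.99$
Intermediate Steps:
$k{\left(W \right)} = 1$
$- \frac{439}{k{\left(-69 \right)}} + \frac{U{\left(C,59 \right)}}{1638} = - \frac{439}{1} + \frac{24}{1638} = \left(-439\right) 1 + 24 \cdot \frac{1}{1638} = -439 + \frac{4}{273} = - \frac{119843}{273}$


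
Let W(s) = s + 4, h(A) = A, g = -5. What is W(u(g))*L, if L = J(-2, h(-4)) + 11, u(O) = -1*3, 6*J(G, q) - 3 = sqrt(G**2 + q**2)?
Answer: 23/2 + sqrt(5)/3 ≈ 12.245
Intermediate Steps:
J(G, q) = 1/2 + sqrt(G**2 + q**2)/6
u(O) = -3
W(s) = 4 + s
L = 23/2 + sqrt(5)/3 (L = (1/2 + sqrt((-2)**2 + (-4)**2)/6) + 11 = (1/2 + sqrt(4 + 16)/6) + 11 = (1/2 + sqrt(20)/6) + 11 = (1/2 + (2*sqrt(5))/6) + 11 = (1/2 + sqrt(5)/3) + 11 = 23/2 + sqrt(5)/3 ≈ 12.245)
W(u(g))*L = (4 - 3)*(23/2 + sqrt(5)/3) = 1*(23/2 + sqrt(5)/3) = 23/2 + sqrt(5)/3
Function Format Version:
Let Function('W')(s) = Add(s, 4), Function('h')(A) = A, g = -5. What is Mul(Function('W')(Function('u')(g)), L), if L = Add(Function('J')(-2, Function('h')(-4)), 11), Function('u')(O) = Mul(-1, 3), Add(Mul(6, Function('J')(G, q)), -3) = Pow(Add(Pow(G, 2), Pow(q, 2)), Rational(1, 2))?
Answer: Add(Rational(23, 2), Mul(Rational(1, 3), Pow(5, Rational(1, 2)))) ≈ 12.245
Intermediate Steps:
Function('J')(G, q) = Add(Rational(1, 2), Mul(Rational(1, 6), Pow(Add(Pow(G, 2), Pow(q, 2)), Rational(1, 2))))
Function('u')(O) = -3
Function('W')(s) = Add(4, s)
L = Add(Rational(23, 2), Mul(Rational(1, 3), Pow(5, Rational(1, 2)))) (L = Add(Add(Rational(1, 2), Mul(Rational(1, 6), Pow(Add(Pow(-2, 2), Pow(-4, 2)), Rational(1, 2)))), 11) = Add(Add(Rational(1, 2), Mul(Rational(1, 6), Pow(Add(4, 16), Rational(1, 2)))), 11) = Add(Add(Rational(1, 2), Mul(Rational(1, 6), Pow(20, Rational(1, 2)))), 11) = Add(Add(Rational(1, 2), Mul(Rational(1, 6), Mul(2, Pow(5, Rational(1, 2))))), 11) = Add(Add(Rational(1, 2), Mul(Rational(1, 3), Pow(5, Rational(1, 2)))), 11) = Add(Rational(23, 2), Mul(Rational(1, 3), Pow(5, Rational(1, 2)))) ≈ 12.245)
Mul(Function('W')(Function('u')(g)), L) = Mul(Add(4, -3), Add(Rational(23, 2), Mul(Rational(1, 3), Pow(5, Rational(1, 2))))) = Mul(1, Add(Rational(23, 2), Mul(Rational(1, 3), Pow(5, Rational(1, 2))))) = Add(Rational(23, 2), Mul(Rational(1, 3), Pow(5, Rational(1, 2))))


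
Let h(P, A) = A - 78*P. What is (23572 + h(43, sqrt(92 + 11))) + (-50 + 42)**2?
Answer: 20282 + sqrt(103) ≈ 20292.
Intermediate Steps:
h(P, A) = A - 78*P
(23572 + h(43, sqrt(92 + 11))) + (-50 + 42)**2 = (23572 + (sqrt(92 + 11) - 78*43)) + (-50 + 42)**2 = (23572 + (sqrt(103) - 3354)) + (-8)**2 = (23572 + (-3354 + sqrt(103))) + 64 = (20218 + sqrt(103)) + 64 = 20282 + sqrt(103)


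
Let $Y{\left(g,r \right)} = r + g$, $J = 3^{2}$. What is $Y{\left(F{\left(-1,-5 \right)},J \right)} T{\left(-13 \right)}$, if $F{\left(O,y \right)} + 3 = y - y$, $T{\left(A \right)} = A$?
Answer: $-78$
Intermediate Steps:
$J = 9$
$F{\left(O,y \right)} = -3$ ($F{\left(O,y \right)} = -3 + \left(y - y\right) = -3 + 0 = -3$)
$Y{\left(g,r \right)} = g + r$
$Y{\left(F{\left(-1,-5 \right)},J \right)} T{\left(-13 \right)} = \left(-3 + 9\right) \left(-13\right) = 6 \left(-13\right) = -78$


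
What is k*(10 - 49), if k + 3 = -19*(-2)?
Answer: -1365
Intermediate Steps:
k = 35 (k = -3 - 19*(-2) = -3 + 38 = 35)
k*(10 - 49) = 35*(10 - 49) = 35*(-39) = -1365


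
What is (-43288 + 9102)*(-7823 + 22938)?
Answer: -516721390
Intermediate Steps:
(-43288 + 9102)*(-7823 + 22938) = -34186*15115 = -516721390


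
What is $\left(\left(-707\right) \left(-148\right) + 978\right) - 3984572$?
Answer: $-3878958$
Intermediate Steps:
$\left(\left(-707\right) \left(-148\right) + 978\right) - 3984572 = \left(104636 + 978\right) - 3984572 = 105614 - 3984572 = -3878958$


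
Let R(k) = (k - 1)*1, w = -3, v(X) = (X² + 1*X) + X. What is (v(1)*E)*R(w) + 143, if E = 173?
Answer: -1933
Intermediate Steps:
v(X) = X² + 2*X (v(X) = (X² + X) + X = (X + X²) + X = X² + 2*X)
R(k) = -1 + k (R(k) = (-1 + k)*1 = -1 + k)
(v(1)*E)*R(w) + 143 = ((1*(2 + 1))*173)*(-1 - 3) + 143 = ((1*3)*173)*(-4) + 143 = (3*173)*(-4) + 143 = 519*(-4) + 143 = -2076 + 143 = -1933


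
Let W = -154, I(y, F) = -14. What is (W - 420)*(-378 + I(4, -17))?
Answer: 225008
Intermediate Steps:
(W - 420)*(-378 + I(4, -17)) = (-154 - 420)*(-378 - 14) = -574*(-392) = 225008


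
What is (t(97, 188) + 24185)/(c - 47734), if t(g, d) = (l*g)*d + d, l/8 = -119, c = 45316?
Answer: 17336299/2418 ≈ 7169.7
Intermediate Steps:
l = -952 (l = 8*(-119) = -952)
t(g, d) = d - 952*d*g (t(g, d) = (-952*g)*d + d = -952*d*g + d = d - 952*d*g)
(t(97, 188) + 24185)/(c - 47734) = (188*(1 - 952*97) + 24185)/(45316 - 47734) = (188*(1 - 92344) + 24185)/(-2418) = (188*(-92343) + 24185)*(-1/2418) = (-17360484 + 24185)*(-1/2418) = -17336299*(-1/2418) = 17336299/2418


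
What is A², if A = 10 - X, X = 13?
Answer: 9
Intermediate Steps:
A = -3 (A = 10 - 1*13 = 10 - 13 = -3)
A² = (-3)² = 9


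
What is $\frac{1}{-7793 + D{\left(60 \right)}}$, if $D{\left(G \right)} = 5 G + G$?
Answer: $- \frac{1}{7433} \approx -0.00013454$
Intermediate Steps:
$D{\left(G \right)} = 6 G$
$\frac{1}{-7793 + D{\left(60 \right)}} = \frac{1}{-7793 + 6 \cdot 60} = \frac{1}{-7793 + 360} = \frac{1}{-7433} = - \frac{1}{7433}$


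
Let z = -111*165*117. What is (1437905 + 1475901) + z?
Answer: 770951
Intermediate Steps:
z = -2142855 (z = -18315*117 = -2142855)
(1437905 + 1475901) + z = (1437905 + 1475901) - 2142855 = 2913806 - 2142855 = 770951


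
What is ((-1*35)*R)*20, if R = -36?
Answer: 25200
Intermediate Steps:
((-1*35)*R)*20 = (-1*35*(-36))*20 = -35*(-36)*20 = 1260*20 = 25200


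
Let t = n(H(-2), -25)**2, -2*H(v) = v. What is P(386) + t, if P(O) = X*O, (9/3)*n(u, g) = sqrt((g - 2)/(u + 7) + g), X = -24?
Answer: -667235/72 ≈ -9267.2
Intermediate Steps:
H(v) = -v/2
n(u, g) = sqrt(g + (-2 + g)/(7 + u))/3 (n(u, g) = sqrt((g - 2)/(u + 7) + g)/3 = sqrt((-2 + g)/(7 + u) + g)/3 = sqrt(g + (-2 + g)/(7 + u))/3)
P(O) = -24*O
t = -227/72 (t = (sqrt((-2 - 25 - 25*(7 - 1/2*(-2)))/(7 - 1/2*(-2)))/3)**2 = (sqrt((-2 - 25 - 25*(7 + 1))/(7 + 1))/3)**2 = (sqrt((-2 - 25 - 25*8)/8)/3)**2 = (sqrt((-2 - 25 - 200)/8)/3)**2 = (sqrt((1/8)*(-227))/3)**2 = (sqrt(-227/8)/3)**2 = ((I*sqrt(454)/4)/3)**2 = (I*sqrt(454)/12)**2 = -227/72 ≈ -3.1528)
P(386) + t = -24*386 - 227/72 = -9264 - 227/72 = -667235/72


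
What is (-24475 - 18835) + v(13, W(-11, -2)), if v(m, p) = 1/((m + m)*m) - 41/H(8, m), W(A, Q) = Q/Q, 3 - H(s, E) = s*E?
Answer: -1478502821/34138 ≈ -43310.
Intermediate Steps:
H(s, E) = 3 - E*s (H(s, E) = 3 - s*E = 3 - E*s)
W(A, Q) = 1
v(m, p) = 1/(2*m²) - 41/(3 - 8*m) (v(m, p) = 1/((m + m)*m) - 41/(3 - 1*m*8) = 1/(((2*m))*m) - 41/(3 - 8*m) = (1/(2*m))/m - 41/(3 - 8*m) = 1/(2*m²) - 41/(3 - 8*m))
(-24475 - 18835) + v(13, W(-11, -2)) = (-24475 - 18835) + (½)*(-3 + 8*13 + 82*13²)/(13²*(-3 + 8*13)) = -43310 + (½)*(1/169)*(-3 + 104 + 82*169)/(-3 + 104) = -43310 + (½)*(1/169)*(-3 + 104 + 13858)/101 = -43310 + (½)*(1/169)*(1/101)*13959 = -43310 + 13959/34138 = -1478502821/34138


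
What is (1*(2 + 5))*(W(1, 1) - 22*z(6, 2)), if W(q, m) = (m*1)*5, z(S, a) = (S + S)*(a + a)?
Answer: -7357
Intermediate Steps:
z(S, a) = 4*S*a (z(S, a) = (2*S)*(2*a) = 4*S*a)
W(q, m) = 5*m (W(q, m) = m*5 = 5*m)
(1*(2 + 5))*(W(1, 1) - 22*z(6, 2)) = (1*(2 + 5))*(5*1 - 88*6*2) = (1*7)*(5 - 22*48) = 7*(5 - 1056) = 7*(-1051) = -7357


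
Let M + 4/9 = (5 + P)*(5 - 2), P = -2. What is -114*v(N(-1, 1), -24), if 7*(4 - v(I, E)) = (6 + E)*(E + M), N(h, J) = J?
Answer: 28500/7 ≈ 4071.4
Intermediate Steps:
M = 77/9 (M = -4/9 + (5 - 2)*(5 - 2) = -4/9 + 3*3 = -4/9 + 9 = 77/9 ≈ 8.5556)
v(I, E) = 4 - (6 + E)*(77/9 + E)/7 (v(I, E) = 4 - (6 + E)*(E + 77/9)/7 = 4 - (6 + E)*(77/9 + E)/7)
-114*v(N(-1, 1), -24) = -114*(-10/3 - 131/63*(-24) - ⅐*(-24)²) = -114*(-10/3 + 1048/21 - ⅐*576) = -114*(-10/3 + 1048/21 - 576/7) = -114*(-250/7) = 28500/7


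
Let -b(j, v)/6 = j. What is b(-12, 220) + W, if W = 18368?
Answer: 18440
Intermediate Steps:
b(j, v) = -6*j
b(-12, 220) + W = -6*(-12) + 18368 = 72 + 18368 = 18440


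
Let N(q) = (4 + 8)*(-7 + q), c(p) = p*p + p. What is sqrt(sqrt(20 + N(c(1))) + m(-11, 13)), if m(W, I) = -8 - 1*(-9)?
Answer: sqrt(1 + 2*I*sqrt(10)) ≈ 1.9239 + 1.6436*I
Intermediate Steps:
c(p) = p + p**2 (c(p) = p**2 + p = p + p**2)
m(W, I) = 1 (m(W, I) = -8 + 9 = 1)
N(q) = -84 + 12*q (N(q) = 12*(-7 + q) = -84 + 12*q)
sqrt(sqrt(20 + N(c(1))) + m(-11, 13)) = sqrt(sqrt(20 + (-84 + 12*(1*(1 + 1)))) + 1) = sqrt(sqrt(20 + (-84 + 12*(1*2))) + 1) = sqrt(sqrt(20 + (-84 + 12*2)) + 1) = sqrt(sqrt(20 + (-84 + 24)) + 1) = sqrt(sqrt(20 - 60) + 1) = sqrt(sqrt(-40) + 1) = sqrt(2*I*sqrt(10) + 1) = sqrt(1 + 2*I*sqrt(10))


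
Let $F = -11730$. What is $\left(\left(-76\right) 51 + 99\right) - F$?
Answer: $7953$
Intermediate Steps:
$\left(\left(-76\right) 51 + 99\right) - F = \left(\left(-76\right) 51 + 99\right) - -11730 = \left(-3876 + 99\right) + 11730 = -3777 + 11730 = 7953$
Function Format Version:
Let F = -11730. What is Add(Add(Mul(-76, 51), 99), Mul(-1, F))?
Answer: 7953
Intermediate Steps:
Add(Add(Mul(-76, 51), 99), Mul(-1, F)) = Add(Add(Mul(-76, 51), 99), Mul(-1, -11730)) = Add(Add(-3876, 99), 11730) = Add(-3777, 11730) = 7953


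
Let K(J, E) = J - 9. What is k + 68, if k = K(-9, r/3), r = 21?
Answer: 50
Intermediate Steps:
K(J, E) = -9 + J
k = -18 (k = -9 - 9 = -18)
k + 68 = -18 + 68 = 50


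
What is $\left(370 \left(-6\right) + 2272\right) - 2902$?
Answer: $-2850$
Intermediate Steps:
$\left(370 \left(-6\right) + 2272\right) - 2902 = \left(-2220 + 2272\right) - 2902 = 52 - 2902 = -2850$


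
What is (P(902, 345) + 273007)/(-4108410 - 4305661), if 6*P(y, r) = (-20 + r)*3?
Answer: -546339/16828142 ≈ -0.032466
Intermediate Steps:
P(y, r) = -10 + r/2 (P(y, r) = ((-20 + r)*3)/6 = (-60 + 3*r)/6 = -10 + r/2)
(P(902, 345) + 273007)/(-4108410 - 4305661) = ((-10 + (½)*345) + 273007)/(-4108410 - 4305661) = ((-10 + 345/2) + 273007)/(-8414071) = (325/2 + 273007)*(-1/8414071) = (546339/2)*(-1/8414071) = -546339/16828142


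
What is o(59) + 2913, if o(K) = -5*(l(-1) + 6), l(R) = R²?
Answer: 2878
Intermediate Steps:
o(K) = -35 (o(K) = -5*((-1)² + 6) = -5*(1 + 6) = -5*7 = -35)
o(59) + 2913 = -35 + 2913 = 2878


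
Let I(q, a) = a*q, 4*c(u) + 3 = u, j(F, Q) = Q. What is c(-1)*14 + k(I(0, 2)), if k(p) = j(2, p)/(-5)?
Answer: -14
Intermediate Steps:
c(u) = -¾ + u/4
k(p) = -p/5 (k(p) = p/(-5) = p*(-⅕) = -p/5)
c(-1)*14 + k(I(0, 2)) = (-¾ + (¼)*(-1))*14 - 2*0/5 = (-¾ - ¼)*14 - ⅕*0 = -1*14 + 0 = -14 + 0 = -14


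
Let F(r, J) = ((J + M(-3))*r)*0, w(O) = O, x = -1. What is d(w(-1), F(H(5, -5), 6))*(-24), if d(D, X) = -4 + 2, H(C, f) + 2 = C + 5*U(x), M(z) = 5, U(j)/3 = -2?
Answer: 48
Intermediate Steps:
U(j) = -6 (U(j) = 3*(-2) = -6)
H(C, f) = -32 + C (H(C, f) = -2 + (C + 5*(-6)) = -2 + (C - 30) = -2 + (-30 + C) = -32 + C)
F(r, J) = 0 (F(r, J) = ((J + 5)*r)*0 = ((5 + J)*r)*0 = (r*(5 + J))*0 = 0)
d(D, X) = -2
d(w(-1), F(H(5, -5), 6))*(-24) = -2*(-24) = 48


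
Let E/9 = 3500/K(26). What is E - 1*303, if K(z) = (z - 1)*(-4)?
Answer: -618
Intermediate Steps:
K(z) = 4 - 4*z (K(z) = (-1 + z)*(-4) = 4 - 4*z)
E = -315 (E = 9*(3500/(4 - 4*26)) = 9*(3500/(4 - 104)) = 9*(3500/(-100)) = 9*(3500*(-1/100)) = 9*(-35) = -315)
E - 1*303 = -315 - 1*303 = -315 - 303 = -618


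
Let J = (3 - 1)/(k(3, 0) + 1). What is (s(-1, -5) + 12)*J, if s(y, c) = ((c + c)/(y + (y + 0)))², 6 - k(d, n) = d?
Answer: 37/2 ≈ 18.500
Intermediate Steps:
k(d, n) = 6 - d
s(y, c) = c²/y² (s(y, c) = ((2*c)/(y + y))² = ((2*c)/((2*y)))² = ((2*c)*(1/(2*y)))² = (c/y)² = c²/y²)
J = ½ (J = (3 - 1)/((6 - 1*3) + 1) = 2/((6 - 3) + 1) = 2/(3 + 1) = 2/4 = 2*(¼) = ½ ≈ 0.50000)
(s(-1, -5) + 12)*J = ((-5)²/(-1)² + 12)*(½) = (25*1 + 12)*(½) = (25 + 12)*(½) = 37*(½) = 37/2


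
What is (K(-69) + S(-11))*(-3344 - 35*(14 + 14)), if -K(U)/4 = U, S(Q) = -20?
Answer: -1106944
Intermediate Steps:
K(U) = -4*U
(K(-69) + S(-11))*(-3344 - 35*(14 + 14)) = (-4*(-69) - 20)*(-3344 - 35*(14 + 14)) = (276 - 20)*(-3344 - 35*28) = 256*(-3344 - 980) = 256*(-4324) = -1106944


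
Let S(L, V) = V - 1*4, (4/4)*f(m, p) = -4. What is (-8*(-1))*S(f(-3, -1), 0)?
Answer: -32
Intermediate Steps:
f(m, p) = -4
S(L, V) = -4 + V (S(L, V) = V - 4 = -4 + V)
(-8*(-1))*S(f(-3, -1), 0) = (-8*(-1))*(-4 + 0) = 8*(-4) = -32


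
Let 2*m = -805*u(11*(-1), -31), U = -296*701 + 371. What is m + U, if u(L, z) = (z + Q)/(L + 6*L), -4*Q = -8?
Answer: -4560085/22 ≈ -2.0728e+5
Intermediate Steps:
U = -207125 (U = -207496 + 371 = -207125)
Q = 2 (Q = -¼*(-8) = 2)
u(L, z) = (2 + z)/(7*L) (u(L, z) = (z + 2)/(L + 6*L) = (2 + z)/((7*L)) = (2 + z)*(1/(7*L)) = (2 + z)/(7*L))
m = -3335/22 (m = (-115*(2 - 31)/(11*(-1)))/2 = (-115*(-29)/(-11))/2 = (-115*(-1)*(-29)/11)/2 = (-805*29/77)/2 = (½)*(-3335/11) = -3335/22 ≈ -151.59)
m + U = -3335/22 - 207125 = -4560085/22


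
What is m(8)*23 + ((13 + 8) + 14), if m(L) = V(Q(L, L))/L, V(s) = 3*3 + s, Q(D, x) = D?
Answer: 671/8 ≈ 83.875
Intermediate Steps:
V(s) = 9 + s
m(L) = (9 + L)/L
m(8)*23 + ((13 + 8) + 14) = ((9 + 8)/8)*23 + ((13 + 8) + 14) = ((1/8)*17)*23 + (21 + 14) = (17/8)*23 + 35 = 391/8 + 35 = 671/8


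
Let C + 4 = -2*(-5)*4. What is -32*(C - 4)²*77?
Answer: -2523136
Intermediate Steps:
C = 36 (C = -4 - 2*(-5)*4 = -4 + 10*4 = -4 + 40 = 36)
-32*(C - 4)²*77 = -32*(36 - 4)²*77 = -32*32²*77 = -32*1024*77 = -32768*77 = -2523136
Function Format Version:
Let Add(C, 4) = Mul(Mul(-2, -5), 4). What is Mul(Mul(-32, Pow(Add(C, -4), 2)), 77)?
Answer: -2523136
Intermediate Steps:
C = 36 (C = Add(-4, Mul(Mul(-2, -5), 4)) = Add(-4, Mul(10, 4)) = Add(-4, 40) = 36)
Mul(Mul(-32, Pow(Add(C, -4), 2)), 77) = Mul(Mul(-32, Pow(Add(36, -4), 2)), 77) = Mul(Mul(-32, Pow(32, 2)), 77) = Mul(Mul(-32, 1024), 77) = Mul(-32768, 77) = -2523136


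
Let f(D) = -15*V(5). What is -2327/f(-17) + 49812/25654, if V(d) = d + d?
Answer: 33584329/1924050 ≈ 17.455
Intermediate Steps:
V(d) = 2*d
f(D) = -150 (f(D) = -30*5 = -15*10 = -150)
-2327/f(-17) + 49812/25654 = -2327/(-150) + 49812/25654 = -2327*(-1/150) + 49812*(1/25654) = 2327/150 + 24906/12827 = 33584329/1924050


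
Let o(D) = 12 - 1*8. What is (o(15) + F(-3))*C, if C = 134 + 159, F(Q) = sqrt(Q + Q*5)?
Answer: 1172 + 879*I*sqrt(2) ≈ 1172.0 + 1243.1*I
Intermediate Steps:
o(D) = 4 (o(D) = 12 - 8 = 4)
F(Q) = sqrt(6)*sqrt(Q) (F(Q) = sqrt(Q + 5*Q) = sqrt(6*Q) = sqrt(6)*sqrt(Q))
C = 293
(o(15) + F(-3))*C = (4 + sqrt(6)*sqrt(-3))*293 = (4 + sqrt(6)*(I*sqrt(3)))*293 = (4 + 3*I*sqrt(2))*293 = 1172 + 879*I*sqrt(2)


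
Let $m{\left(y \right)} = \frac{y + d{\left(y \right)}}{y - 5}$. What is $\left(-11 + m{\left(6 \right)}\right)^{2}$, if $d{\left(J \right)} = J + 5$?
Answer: $36$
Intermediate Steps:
$d{\left(J \right)} = 5 + J$
$m{\left(y \right)} = \frac{5 + 2 y}{-5 + y}$ ($m{\left(y \right)} = \frac{y + \left(5 + y\right)}{y - 5} = \frac{5 + 2 y}{-5 + y}$)
$\left(-11 + m{\left(6 \right)}\right)^{2} = \left(-11 + \frac{5 + 2 \cdot 6}{-5 + 6}\right)^{2} = \left(-11 + \frac{5 + 12}{1}\right)^{2} = \left(-11 + 1 \cdot 17\right)^{2} = \left(-11 + 17\right)^{2} = 6^{2} = 36$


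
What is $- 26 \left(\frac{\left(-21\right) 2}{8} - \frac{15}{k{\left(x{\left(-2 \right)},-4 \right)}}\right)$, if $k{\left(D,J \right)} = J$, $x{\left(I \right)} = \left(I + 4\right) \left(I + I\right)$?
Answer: $39$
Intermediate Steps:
$x{\left(I \right)} = 2 I \left(4 + I\right)$ ($x{\left(I \right)} = \left(4 + I\right) 2 I = 2 I \left(4 + I\right)$)
$- 26 \left(\frac{\left(-21\right) 2}{8} - \frac{15}{k{\left(x{\left(-2 \right)},-4 \right)}}\right) = - 26 \left(\frac{\left(-21\right) 2}{8} - \frac{15}{-4}\right) = - 26 \left(\left(-42\right) \frac{1}{8} - - \frac{15}{4}\right) = - 26 \left(- \frac{21}{4} + \frac{15}{4}\right) = \left(-26\right) \left(- \frac{3}{2}\right) = 39$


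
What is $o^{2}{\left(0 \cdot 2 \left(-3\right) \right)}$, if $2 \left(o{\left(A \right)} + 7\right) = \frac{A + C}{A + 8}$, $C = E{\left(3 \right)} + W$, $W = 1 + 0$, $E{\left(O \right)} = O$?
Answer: $\frac{729}{16} \approx 45.563$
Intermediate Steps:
$W = 1$
$C = 4$ ($C = 3 + 1 = 4$)
$o{\left(A \right)} = -7 + \frac{4 + A}{2 \left(8 + A\right)}$ ($o{\left(A \right)} = -7 + \frac{\left(A + 4\right) \frac{1}{A + 8}}{2} = -7 + \frac{\left(4 + A\right) \frac{1}{8 + A}}{2} = -7 + \frac{\frac{1}{8 + A} \left(4 + A\right)}{2} = -7 + \frac{4 + A}{2 \left(8 + A\right)}$)
$o^{2}{\left(0 \cdot 2 \left(-3\right) \right)} = \left(\frac{-108 - 13 \cdot 0 \cdot 2 \left(-3\right)}{2 \left(8 + 0 \cdot 2 \left(-3\right)\right)}\right)^{2} = \left(\frac{-108 - 13 \cdot 0 \left(-3\right)}{2 \left(8 + 0 \left(-3\right)\right)}\right)^{2} = \left(\frac{-108 - 0}{2 \left(8 + 0\right)}\right)^{2} = \left(\frac{-108 + 0}{2 \cdot 8}\right)^{2} = \left(\frac{1}{2} \cdot \frac{1}{8} \left(-108\right)\right)^{2} = \left(- \frac{27}{4}\right)^{2} = \frac{729}{16}$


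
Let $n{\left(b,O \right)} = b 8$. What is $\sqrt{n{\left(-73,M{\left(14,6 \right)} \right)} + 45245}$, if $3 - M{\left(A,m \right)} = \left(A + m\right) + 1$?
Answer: $\sqrt{44661} \approx 211.33$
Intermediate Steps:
$M{\left(A,m \right)} = 2 - A - m$ ($M{\left(A,m \right)} = 3 - \left(\left(A + m\right) + 1\right) = 3 - \left(1 + A + m\right) = 2 - A - m$)
$n{\left(b,O \right)} = 8 b$
$\sqrt{n{\left(-73,M{\left(14,6 \right)} \right)} + 45245} = \sqrt{8 \left(-73\right) + 45245} = \sqrt{-584 + 45245} = \sqrt{44661}$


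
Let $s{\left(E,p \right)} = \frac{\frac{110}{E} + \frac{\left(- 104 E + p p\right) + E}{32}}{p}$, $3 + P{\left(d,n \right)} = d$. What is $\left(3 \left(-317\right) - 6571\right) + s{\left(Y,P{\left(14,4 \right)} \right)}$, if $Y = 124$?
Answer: $- \frac{82471365}{10912} \approx -7557.9$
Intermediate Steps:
$P{\left(d,n \right)} = -3 + d$
$s{\left(E,p \right)} = \frac{\frac{110}{E} - \frac{103 E}{32} + \frac{p^{2}}{32}}{p}$ ($s{\left(E,p \right)} = \frac{\frac{110}{E} + \left(\left(- 104 E + p^{2}\right) + E\right) \frac{1}{32}}{p} = \frac{\frac{110}{E} + \left(\left(p^{2} - 104 E\right) + E\right) \frac{1}{32}}{p} = \frac{\frac{110}{E} + \left(p^{2} - 103 E\right) \frac{1}{32}}{p} = \frac{\frac{110}{E} - \left(- \frac{p^{2}}{32} + \frac{103 E}{32}\right)}{p} = \frac{\frac{110}{E} - \frac{103 E}{32} + \frac{p^{2}}{32}}{p}$)
$\left(3 \left(-317\right) - 6571\right) + s{\left(Y,P{\left(14,4 \right)} \right)} = \left(3 \left(-317\right) - 6571\right) + \left(\frac{-3 + 14}{32} + \frac{110}{124 \left(-3 + 14\right)} - \frac{3193}{8 \left(-3 + 14\right)}\right) = \left(-951 - 6571\right) + \left(\frac{1}{32} \cdot 11 + 110 \cdot \frac{1}{124} \cdot \frac{1}{11} - \frac{3193}{8 \cdot 11}\right) = -7522 + \left(\frac{11}{32} + 110 \cdot \frac{1}{124} \cdot \frac{1}{11} - \frac{3193}{8} \cdot \frac{1}{11}\right) = -7522 + \left(\frac{11}{32} + \frac{5}{62} - \frac{3193}{88}\right) = -7522 - \frac{391301}{10912} = - \frac{82471365}{10912}$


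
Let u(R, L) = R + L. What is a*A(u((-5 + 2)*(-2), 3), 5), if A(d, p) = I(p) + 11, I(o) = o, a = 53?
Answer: 848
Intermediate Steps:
u(R, L) = L + R
A(d, p) = 11 + p (A(d, p) = p + 11 = 11 + p)
a*A(u((-5 + 2)*(-2), 3), 5) = 53*(11 + 5) = 53*16 = 848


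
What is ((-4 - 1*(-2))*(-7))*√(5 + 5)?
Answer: 14*√10 ≈ 44.272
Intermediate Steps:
((-4 - 1*(-2))*(-7))*√(5 + 5) = ((-4 + 2)*(-7))*√10 = (-2*(-7))*√10 = 14*√10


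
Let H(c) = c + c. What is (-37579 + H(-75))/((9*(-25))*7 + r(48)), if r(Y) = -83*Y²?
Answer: 37729/192807 ≈ 0.19568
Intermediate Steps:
H(c) = 2*c
(-37579 + H(-75))/((9*(-25))*7 + r(48)) = (-37579 + 2*(-75))/((9*(-25))*7 - 83*48²) = (-37579 - 150)/(-225*7 - 83*2304) = -37729/(-1575 - 191232) = -37729/(-192807) = -37729*(-1/192807) = 37729/192807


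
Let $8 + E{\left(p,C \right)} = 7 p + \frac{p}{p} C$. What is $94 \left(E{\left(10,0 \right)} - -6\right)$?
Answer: $6392$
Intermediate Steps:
$E{\left(p,C \right)} = -8 + C + 7 p$ ($E{\left(p,C \right)} = -8 + \left(7 p + \frac{p}{p} C\right) = -8 + \left(7 p + 1 C\right) = -8 + \left(7 p + C\right) = -8 + \left(C + 7 p\right) = -8 + C + 7 p$)
$94 \left(E{\left(10,0 \right)} - -6\right) = 94 \left(\left(-8 + 0 + 7 \cdot 10\right) - -6\right) = 94 \left(\left(-8 + 0 + 70\right) + \left(12 - 6\right)\right) = 94 \left(62 + 6\right) = 94 \cdot 68 = 6392$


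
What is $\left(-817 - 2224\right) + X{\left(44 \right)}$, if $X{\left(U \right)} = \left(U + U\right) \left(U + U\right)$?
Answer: $4703$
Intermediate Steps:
$X{\left(U \right)} = 4 U^{2}$ ($X{\left(U \right)} = 2 U 2 U = 4 U^{2}$)
$\left(-817 - 2224\right) + X{\left(44 \right)} = \left(-817 - 2224\right) + 4 \cdot 44^{2} = -3041 + 4 \cdot 1936 = -3041 + 7744 = 4703$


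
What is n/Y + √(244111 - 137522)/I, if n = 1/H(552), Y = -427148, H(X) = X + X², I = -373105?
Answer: -1/130389489888 - √106589/373105 ≈ -0.00087503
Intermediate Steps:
n = 1/305256 (n = 1/(552*(1 + 552)) = 1/(552*553) = 1/305256 ≈ 3.2759e-6)
n/Y + √(244111 - 137522)/I = (1/305256)/(-427148) + √(244111 - 137522)/(-373105) = (1/305256)*(-1/427148) + √106589*(-1/373105) = -1/130389489888 - √106589/373105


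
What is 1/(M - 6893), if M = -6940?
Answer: -1/13833 ≈ -7.2291e-5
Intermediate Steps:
1/(M - 6893) = 1/(-6940 - 6893) = 1/(-13833) = -1/13833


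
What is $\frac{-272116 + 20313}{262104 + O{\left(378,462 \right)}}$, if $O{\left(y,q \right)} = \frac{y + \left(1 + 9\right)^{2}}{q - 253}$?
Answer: $- \frac{52626827}{54780214} \approx -0.96069$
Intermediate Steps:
$O{\left(y,q \right)} = \frac{100 + y}{-253 + q}$ ($O{\left(y,q \right)} = \frac{y + 10^{2}}{-253 + q} = \frac{y + 100}{-253 + q} = \frac{100 + y}{-253 + q}$)
$\frac{-272116 + 20313}{262104 + O{\left(378,462 \right)}} = \frac{-272116 + 20313}{262104 + \frac{100 + 378}{-253 + 462}} = - \frac{251803}{262104 + \frac{1}{209} \cdot 478} = - \frac{251803}{262104 + \frac{478}{209}} = - \frac{251803}{\frac{54780214}{209}} = \left(-251803\right) \frac{209}{54780214} = - \frac{52626827}{54780214}$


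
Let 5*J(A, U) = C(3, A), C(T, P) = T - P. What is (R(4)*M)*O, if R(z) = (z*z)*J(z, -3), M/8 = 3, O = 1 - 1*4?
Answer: 1152/5 ≈ 230.40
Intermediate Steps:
O = -3 (O = 1 - 4 = -3)
J(A, U) = 3/5 - A/5 (J(A, U) = (3 - A)/5 = 3/5 - A/5)
M = 24 (M = 8*3 = 24)
R(z) = z**2*(3/5 - z/5) (R(z) = (z*z)*(3/5 - z/5) = z**2*(3/5 - z/5))
(R(4)*M)*O = (((1/5)*4**2*(3 - 1*4))*24)*(-3) = (((1/5)*16*(3 - 4))*24)*(-3) = (((1/5)*16*(-1))*24)*(-3) = -16/5*24*(-3) = -384/5*(-3) = 1152/5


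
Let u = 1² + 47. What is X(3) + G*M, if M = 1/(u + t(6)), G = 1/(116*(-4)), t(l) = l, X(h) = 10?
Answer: 250559/25056 ≈ 10.000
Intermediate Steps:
u = 48 (u = 1 + 47 = 48)
G = -1/464 (G = (1/116)*(-¼) = -1/464 ≈ -0.0021552)
M = 1/54 (M = 1/(48 + 6) = 1/54 ≈ 0.018519)
X(3) + G*M = 10 - 1/464*1/54 = 10 - 1/25056 = 250559/25056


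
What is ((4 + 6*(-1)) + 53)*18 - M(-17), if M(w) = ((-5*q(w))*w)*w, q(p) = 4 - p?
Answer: 31263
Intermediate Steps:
M(w) = w**2*(-20 + 5*w) (M(w) = ((-5*(4 - w))*w)*w = ((-20 + 5*w)*w)*w = (w*(-20 + 5*w))*w = w**2*(-20 + 5*w))
((4 + 6*(-1)) + 53)*18 - M(-17) = ((4 + 6*(-1)) + 53)*18 - 5*(-17)**2*(-4 - 17) = ((4 - 6) + 53)*18 - 5*289*(-21) = (-2 + 53)*18 - 1*(-30345) = 51*18 + 30345 = 918 + 30345 = 31263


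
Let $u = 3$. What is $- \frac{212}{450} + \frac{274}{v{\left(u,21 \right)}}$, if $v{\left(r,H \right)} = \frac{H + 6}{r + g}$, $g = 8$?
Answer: $\frac{75032}{675} \approx 111.16$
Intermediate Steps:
$v{\left(r,H \right)} = \frac{6 + H}{8 + r}$ ($v{\left(r,H \right)} = \frac{H + 6}{r + 8} = \frac{6 + H}{8 + r}$)
$- \frac{212}{450} + \frac{274}{v{\left(u,21 \right)}} = - \frac{212}{450} + \frac{274}{\frac{1}{8 + 3} \left(6 + 21\right)} = \left(-212\right) \frac{1}{450} + \frac{274}{\frac{1}{11} \cdot 27} = - \frac{106}{225} + \frac{274}{\frac{1}{11} \cdot 27} = - \frac{106}{225} + \frac{274}{\frac{27}{11}} = - \frac{106}{225} + 274 \cdot \frac{11}{27} = - \frac{106}{225} + \frac{3014}{27} = \frac{75032}{675}$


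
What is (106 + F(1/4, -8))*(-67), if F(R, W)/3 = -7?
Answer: -5695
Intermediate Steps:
F(R, W) = -21 (F(R, W) = 3*(-7) = -21)
(106 + F(1/4, -8))*(-67) = (106 - 21)*(-67) = 85*(-67) = -5695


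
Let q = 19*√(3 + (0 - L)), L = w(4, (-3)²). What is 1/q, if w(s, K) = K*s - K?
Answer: -I*√6/228 ≈ -0.010743*I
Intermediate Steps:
w(s, K) = -K + K*s
L = 27 (L = (-3)²*(-1 + 4) = 9*3 = 27)
q = 38*I*√6 (q = 19*√(3 + (0 - 1*27)) = 19*√(3 + (0 - 27)) = 19*√(3 - 27) = 19*√(-24) = 19*(2*I*√6) = 38*I*√6 ≈ 93.081*I)
1/q = 1/(38*I*√6) = -I*√6/228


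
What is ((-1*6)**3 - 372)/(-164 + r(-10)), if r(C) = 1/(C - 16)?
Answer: 15288/4265 ≈ 3.5845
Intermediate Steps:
r(C) = 1/(-16 + C)
((-1*6)**3 - 372)/(-164 + r(-10)) = ((-1*6)**3 - 372)/(-164 + 1/(-16 - 10)) = ((-6)**3 - 372)/(-164 + 1/(-26)) = (-216 - 372)/(-164 - 1/26) = -588/(-4265/26) = -588*(-26/4265) = 15288/4265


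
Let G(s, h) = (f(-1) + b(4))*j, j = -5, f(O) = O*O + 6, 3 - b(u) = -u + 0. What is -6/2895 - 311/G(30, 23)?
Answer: 11999/2702 ≈ 4.4408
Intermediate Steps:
b(u) = 3 + u (b(u) = 3 - (-u + 0) = 3 - (-1)*u = 3 + u)
f(O) = 6 + O**2 (f(O) = O**2 + 6 = 6 + O**2)
G(s, h) = -70 (G(s, h) = ((6 + (-1)**2) + (3 + 4))*(-5) = ((6 + 1) + 7)*(-5) = (7 + 7)*(-5) = 14*(-5) = -70)
-6/2895 - 311/G(30, 23) = -6/2895 - 311/(-70) = -6*1/2895 - 311*(-1/70) = -2/965 + 311/70 = 11999/2702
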